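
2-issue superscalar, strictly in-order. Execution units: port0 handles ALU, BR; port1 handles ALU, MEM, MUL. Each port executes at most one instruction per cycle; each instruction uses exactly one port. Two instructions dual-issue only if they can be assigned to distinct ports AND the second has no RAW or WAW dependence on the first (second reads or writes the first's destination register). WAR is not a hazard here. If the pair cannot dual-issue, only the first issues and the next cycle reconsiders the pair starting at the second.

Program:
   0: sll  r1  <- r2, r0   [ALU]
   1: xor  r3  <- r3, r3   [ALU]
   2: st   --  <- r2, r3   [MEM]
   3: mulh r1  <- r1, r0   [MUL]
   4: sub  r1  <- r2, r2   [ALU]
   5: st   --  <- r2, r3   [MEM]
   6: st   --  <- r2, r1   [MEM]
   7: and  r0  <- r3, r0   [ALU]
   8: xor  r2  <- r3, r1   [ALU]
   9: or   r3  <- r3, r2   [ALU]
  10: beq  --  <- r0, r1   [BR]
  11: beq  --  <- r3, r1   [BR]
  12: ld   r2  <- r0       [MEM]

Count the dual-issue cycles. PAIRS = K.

  cy0 -> i0,i1 (sll/xor) dual
  cy1 -> i2 (st) no-port MEM/MUL
  cy2 -> i3 (mulh) WAW r1
  cy3 -> i4,i5 (sub/st) dual
  cy4 -> i6,i7 (st/and) dual
  cy5 -> i8 (xor) RAW r2
  cy6 -> i9,i10 (or/beq) dual
  cy7 -> i11,i12 (beq/ld) dual

PAIRS = 5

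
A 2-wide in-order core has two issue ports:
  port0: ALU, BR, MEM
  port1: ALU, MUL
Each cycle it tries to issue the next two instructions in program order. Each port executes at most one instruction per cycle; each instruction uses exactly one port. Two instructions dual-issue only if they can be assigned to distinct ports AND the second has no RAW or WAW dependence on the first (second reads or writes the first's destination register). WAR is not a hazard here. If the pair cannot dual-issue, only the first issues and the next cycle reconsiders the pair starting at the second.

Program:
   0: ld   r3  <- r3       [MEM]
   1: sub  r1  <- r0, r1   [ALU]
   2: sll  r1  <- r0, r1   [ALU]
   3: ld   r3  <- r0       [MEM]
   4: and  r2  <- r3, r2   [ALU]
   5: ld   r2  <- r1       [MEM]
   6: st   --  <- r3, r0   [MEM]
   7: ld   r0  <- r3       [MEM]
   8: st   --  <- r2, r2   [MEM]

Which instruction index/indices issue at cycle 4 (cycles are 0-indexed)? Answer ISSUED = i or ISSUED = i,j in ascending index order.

[0] i0,i1  ld.MEM/sub.ALU  -- pair
[1] i2,i3  sll.ALU/ld.MEM  -- pair
[2] i4  and.ALU  -- WAW r2
[3] i5  ld.MEM  -- no-port MEM/MEM
[4] i6  st.MEM  -- no-port MEM/MEM
[5] i7  ld.MEM  -- no-port MEM/MEM
[6] i8  st.MEM  -- tail

ISSUED = 6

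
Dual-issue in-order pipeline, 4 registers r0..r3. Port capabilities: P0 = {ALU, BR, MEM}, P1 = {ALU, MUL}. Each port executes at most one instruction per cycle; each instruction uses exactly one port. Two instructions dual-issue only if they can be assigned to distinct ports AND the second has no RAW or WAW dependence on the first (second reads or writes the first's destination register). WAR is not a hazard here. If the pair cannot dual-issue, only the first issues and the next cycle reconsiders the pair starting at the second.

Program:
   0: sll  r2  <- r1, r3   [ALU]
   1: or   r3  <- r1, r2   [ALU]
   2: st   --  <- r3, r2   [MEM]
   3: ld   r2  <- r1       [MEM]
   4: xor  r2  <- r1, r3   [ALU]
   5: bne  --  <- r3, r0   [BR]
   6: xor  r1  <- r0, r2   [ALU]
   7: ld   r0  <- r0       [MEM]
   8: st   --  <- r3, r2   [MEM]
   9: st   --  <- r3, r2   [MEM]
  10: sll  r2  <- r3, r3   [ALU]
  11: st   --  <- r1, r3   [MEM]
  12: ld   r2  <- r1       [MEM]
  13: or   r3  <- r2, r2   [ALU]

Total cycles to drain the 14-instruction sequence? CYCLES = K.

CYCLES = 11

[0] i0  sll  -- RAW r2
[1] i1  or  -- RAW r3
[2] i2  st  -- no-port MEM/MEM
[3] i3  ld  -- WAW r2
[4] i4/i5  xor+bne  -- dual
[5] i6/i7  xor+ld  -- dual
[6] i8  st  -- no-port MEM/MEM
[7] i9/i10  st+sll  -- dual
[8] i11  st  -- no-port MEM/MEM
[9] i12  ld  -- RAW r2
[10] i13  or  -- tail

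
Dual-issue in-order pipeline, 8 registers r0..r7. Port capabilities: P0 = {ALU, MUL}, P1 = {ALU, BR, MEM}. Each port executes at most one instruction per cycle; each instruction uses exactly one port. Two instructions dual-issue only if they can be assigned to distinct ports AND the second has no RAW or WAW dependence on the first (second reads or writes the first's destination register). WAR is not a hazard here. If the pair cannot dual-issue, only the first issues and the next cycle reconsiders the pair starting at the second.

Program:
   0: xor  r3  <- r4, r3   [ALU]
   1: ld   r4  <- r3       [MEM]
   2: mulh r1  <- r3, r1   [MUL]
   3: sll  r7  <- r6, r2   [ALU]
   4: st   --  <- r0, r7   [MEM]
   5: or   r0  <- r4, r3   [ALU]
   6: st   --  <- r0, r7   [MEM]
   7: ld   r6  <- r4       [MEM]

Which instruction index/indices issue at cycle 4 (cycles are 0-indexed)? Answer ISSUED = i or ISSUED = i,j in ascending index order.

c0: i0 xor.ALU  RAW r3
c1: i1/i2 ld.MEM mulh.MUL  pair
c2: i3 sll.ALU  RAW r7
c3: i4/i5 st.MEM or.ALU  pair
c4: i6 st.MEM  no-port MEM/MEM
c5: i7 ld.MEM  tail

ISSUED = 6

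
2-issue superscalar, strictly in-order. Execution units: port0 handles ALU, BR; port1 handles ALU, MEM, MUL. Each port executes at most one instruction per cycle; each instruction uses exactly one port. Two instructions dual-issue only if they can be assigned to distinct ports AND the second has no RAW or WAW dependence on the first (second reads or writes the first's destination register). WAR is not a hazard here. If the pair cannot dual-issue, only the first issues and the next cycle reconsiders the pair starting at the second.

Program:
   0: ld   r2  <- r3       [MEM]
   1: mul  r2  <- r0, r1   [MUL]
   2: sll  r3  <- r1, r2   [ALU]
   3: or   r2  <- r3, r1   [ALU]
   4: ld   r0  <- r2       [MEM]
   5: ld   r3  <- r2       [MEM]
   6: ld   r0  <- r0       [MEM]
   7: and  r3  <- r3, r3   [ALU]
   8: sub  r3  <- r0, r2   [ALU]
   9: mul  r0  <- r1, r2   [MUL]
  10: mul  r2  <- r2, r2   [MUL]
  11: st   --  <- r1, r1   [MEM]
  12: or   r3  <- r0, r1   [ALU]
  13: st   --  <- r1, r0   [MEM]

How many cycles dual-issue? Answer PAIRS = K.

PAIRS = 3

0. ld @i0  | no-port MEM/MUL
1. mul @i1  | RAW r2
2. sll @i2  | RAW r3
3. or @i3  | RAW r2
4. ld @i4  | no-port MEM/MEM
5. ld @i5  | no-port MEM/MEM
6. ld+and @i6,i7  | dual
7. sub+mul @i8,i9  | dual
8. mul @i10  | no-port MUL/MEM
9. st+or @i11,i12  | dual
10. st @i13  | tail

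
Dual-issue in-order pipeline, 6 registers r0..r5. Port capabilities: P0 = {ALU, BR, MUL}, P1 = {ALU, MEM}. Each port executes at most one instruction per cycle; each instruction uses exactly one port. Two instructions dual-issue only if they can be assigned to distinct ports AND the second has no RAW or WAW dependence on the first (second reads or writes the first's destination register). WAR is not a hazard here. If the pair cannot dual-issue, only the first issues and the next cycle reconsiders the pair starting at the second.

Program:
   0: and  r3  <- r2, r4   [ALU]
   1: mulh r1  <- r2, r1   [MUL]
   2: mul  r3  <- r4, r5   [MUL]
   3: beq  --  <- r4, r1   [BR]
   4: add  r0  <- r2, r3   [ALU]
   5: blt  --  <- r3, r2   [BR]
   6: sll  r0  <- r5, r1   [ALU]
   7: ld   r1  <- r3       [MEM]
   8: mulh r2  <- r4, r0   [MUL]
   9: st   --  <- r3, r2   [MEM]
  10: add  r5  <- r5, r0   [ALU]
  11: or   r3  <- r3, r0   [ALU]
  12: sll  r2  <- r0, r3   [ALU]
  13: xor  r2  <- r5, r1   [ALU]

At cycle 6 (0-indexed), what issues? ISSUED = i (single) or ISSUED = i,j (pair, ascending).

ISSUED = 11

t=0 i0,i1:and mulh ; dual
t=1 i2:mul ; no-port MUL/BR
t=2 i3,i4:beq add ; dual
t=3 i5,i6:blt sll ; dual
t=4 i7,i8:ld mulh ; dual
t=5 i9,i10:st add ; dual
t=6 i11:or ; RAW r3
t=7 i12:sll ; WAW r2
t=8 i13:xor ; tail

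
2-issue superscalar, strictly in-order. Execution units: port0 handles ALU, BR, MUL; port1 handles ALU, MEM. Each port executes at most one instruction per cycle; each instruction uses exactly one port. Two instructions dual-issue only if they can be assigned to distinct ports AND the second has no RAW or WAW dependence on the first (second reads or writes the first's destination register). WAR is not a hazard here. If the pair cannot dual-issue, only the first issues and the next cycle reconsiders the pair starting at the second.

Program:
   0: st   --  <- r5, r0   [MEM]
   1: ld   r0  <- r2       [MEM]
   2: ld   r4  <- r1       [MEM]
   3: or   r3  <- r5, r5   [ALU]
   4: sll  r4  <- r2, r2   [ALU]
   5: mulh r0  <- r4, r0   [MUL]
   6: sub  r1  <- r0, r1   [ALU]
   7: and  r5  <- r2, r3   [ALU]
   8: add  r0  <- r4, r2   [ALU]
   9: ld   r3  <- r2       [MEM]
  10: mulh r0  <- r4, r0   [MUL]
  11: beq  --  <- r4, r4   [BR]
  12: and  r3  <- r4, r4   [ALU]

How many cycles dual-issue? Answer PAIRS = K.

PAIRS = 4

[0] i0  st.MEM  -- no-port MEM/MEM
[1] i1  ld.MEM  -- no-port MEM/MEM
[2] i2,i3  ld.MEM/or.ALU  -- 2-wide
[3] i4  sll.ALU  -- RAW r4
[4] i5  mulh.MUL  -- RAW r0
[5] i6,i7  sub.ALU/and.ALU  -- 2-wide
[6] i8,i9  add.ALU/ld.MEM  -- 2-wide
[7] i10  mulh.MUL  -- no-port MUL/BR
[8] i11,i12  beq.BR/and.ALU  -- 2-wide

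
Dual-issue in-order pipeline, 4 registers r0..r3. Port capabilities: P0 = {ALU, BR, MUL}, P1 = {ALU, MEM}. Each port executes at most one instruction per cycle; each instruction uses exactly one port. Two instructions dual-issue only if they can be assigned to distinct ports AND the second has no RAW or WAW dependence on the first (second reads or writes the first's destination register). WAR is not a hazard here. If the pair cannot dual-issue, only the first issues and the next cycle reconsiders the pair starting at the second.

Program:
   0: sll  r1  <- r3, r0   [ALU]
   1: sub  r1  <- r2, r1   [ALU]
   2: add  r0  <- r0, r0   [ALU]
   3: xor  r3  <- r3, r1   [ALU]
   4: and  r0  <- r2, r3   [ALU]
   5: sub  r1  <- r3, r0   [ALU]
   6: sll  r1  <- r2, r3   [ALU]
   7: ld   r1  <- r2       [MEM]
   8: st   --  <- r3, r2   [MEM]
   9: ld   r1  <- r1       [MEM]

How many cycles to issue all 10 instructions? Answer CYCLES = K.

0. sll @i0  | RAW+WAW r1
1. sub/add @i1/i2  | dual
2. xor @i3  | RAW r3
3. and @i4  | RAW r0
4. sub @i5  | WAW r1
5. sll @i6  | WAW r1
6. ld @i7  | no-port MEM/MEM
7. st @i8  | no-port MEM/MEM
8. ld @i9  | tail

CYCLES = 9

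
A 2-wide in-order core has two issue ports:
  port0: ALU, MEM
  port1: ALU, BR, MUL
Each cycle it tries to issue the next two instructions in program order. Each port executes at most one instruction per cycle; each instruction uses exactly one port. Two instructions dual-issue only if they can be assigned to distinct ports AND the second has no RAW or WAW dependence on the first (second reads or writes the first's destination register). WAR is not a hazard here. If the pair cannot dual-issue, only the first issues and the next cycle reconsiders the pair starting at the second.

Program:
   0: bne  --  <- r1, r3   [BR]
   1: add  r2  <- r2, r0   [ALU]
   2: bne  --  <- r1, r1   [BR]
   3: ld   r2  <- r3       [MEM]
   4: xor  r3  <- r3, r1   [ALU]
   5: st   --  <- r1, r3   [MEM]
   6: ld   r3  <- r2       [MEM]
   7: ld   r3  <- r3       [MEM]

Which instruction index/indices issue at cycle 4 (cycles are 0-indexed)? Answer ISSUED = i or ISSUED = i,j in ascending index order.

ISSUED = 6

c0: i0/i1 bne.BR+add.ALU  dual
c1: i2/i3 bne.BR+ld.MEM  dual
c2: i4 xor.ALU  RAW r3
c3: i5 st.MEM  no-port MEM/MEM
c4: i6 ld.MEM  no-port MEM/MEM
c5: i7 ld.MEM  tail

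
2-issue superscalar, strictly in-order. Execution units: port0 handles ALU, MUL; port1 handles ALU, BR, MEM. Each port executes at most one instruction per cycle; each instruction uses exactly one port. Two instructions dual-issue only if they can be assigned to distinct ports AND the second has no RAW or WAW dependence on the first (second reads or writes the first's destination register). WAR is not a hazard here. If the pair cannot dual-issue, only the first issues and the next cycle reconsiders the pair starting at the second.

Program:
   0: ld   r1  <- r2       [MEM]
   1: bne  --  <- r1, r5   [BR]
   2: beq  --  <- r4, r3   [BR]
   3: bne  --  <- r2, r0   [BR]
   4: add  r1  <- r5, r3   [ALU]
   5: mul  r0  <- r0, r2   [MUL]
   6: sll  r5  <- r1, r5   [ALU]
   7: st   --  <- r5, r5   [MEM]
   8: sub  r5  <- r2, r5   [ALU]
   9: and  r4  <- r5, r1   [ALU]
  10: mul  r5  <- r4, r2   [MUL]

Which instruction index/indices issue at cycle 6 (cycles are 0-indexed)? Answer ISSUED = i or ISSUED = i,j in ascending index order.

[0] i0  ld  -- no-port MEM/BR
[1] i1  bne  -- no-port BR/BR
[2] i2  beq  -- no-port BR/BR
[3] i3/i4  bne;add  -- pair
[4] i5/i6  mul;sll  -- pair
[5] i7/i8  st;sub  -- pair
[6] i9  and  -- RAW r4
[7] i10  mul  -- tail

ISSUED = 9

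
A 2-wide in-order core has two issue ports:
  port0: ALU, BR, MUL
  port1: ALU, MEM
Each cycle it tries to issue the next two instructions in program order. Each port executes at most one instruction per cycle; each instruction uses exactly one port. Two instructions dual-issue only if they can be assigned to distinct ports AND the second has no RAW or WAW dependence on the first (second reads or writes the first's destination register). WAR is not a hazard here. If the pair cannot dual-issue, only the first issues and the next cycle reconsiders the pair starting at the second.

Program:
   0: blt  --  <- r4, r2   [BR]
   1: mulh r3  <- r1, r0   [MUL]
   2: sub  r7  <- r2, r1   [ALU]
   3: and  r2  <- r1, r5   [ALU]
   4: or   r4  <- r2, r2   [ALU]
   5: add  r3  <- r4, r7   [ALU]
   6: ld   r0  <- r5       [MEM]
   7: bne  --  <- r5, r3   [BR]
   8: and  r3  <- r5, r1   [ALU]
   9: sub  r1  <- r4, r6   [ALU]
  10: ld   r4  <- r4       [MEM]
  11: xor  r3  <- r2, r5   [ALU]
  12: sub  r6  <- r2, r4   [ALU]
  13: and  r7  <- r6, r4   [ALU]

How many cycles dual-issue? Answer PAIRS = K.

t=0 i0:blt ; no-port BR/MUL
t=1 i1,i2:mulh/sub ; dual
t=2 i3:and ; RAW r2
t=3 i4:or ; RAW r4
t=4 i5,i6:add/ld ; dual
t=5 i7,i8:bne/and ; dual
t=6 i9,i10:sub/ld ; dual
t=7 i11,i12:xor/sub ; dual
t=8 i13:and ; tail

PAIRS = 5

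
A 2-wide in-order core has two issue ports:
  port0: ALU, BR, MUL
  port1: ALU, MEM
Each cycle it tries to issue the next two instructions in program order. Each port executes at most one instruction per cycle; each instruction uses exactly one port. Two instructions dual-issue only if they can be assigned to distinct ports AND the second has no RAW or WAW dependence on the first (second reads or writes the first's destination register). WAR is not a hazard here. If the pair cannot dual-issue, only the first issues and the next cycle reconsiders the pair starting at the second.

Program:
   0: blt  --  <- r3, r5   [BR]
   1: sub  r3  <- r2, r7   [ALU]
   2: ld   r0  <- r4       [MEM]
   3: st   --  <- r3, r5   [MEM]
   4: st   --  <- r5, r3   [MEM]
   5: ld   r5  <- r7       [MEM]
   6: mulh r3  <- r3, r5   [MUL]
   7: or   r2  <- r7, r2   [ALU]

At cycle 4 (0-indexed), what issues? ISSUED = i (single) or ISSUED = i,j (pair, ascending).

#0 head=0: blt+sub i0,i1 pair
#1 head=2: ld i2 no-port MEM/MEM
#2 head=3: st i3 no-port MEM/MEM
#3 head=4: st i4 no-port MEM/MEM
#4 head=5: ld i5 RAW r5
#5 head=6: mulh+or i6,i7 pair

ISSUED = 5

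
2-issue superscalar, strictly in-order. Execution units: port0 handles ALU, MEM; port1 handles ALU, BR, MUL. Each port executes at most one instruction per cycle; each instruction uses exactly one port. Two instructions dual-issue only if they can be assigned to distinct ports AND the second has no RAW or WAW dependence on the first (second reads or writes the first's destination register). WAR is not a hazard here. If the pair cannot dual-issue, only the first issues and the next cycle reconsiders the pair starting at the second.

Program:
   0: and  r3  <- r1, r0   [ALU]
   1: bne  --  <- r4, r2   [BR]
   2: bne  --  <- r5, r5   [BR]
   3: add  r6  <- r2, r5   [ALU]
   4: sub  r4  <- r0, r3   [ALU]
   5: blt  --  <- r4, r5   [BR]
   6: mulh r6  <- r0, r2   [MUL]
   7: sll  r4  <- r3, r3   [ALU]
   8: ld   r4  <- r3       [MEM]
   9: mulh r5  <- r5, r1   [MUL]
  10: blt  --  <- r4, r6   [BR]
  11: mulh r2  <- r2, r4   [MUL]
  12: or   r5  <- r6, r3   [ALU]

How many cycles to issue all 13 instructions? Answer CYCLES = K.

CYCLES = 8

  cy0 -> i0/i1 (and;bne) 2-wide
  cy1 -> i2/i3 (bne;add) 2-wide
  cy2 -> i4 (sub) RAW r4
  cy3 -> i5 (blt) no-port BR/MUL
  cy4 -> i6/i7 (mulh;sll) 2-wide
  cy5 -> i8/i9 (ld;mulh) 2-wide
  cy6 -> i10 (blt) no-port BR/MUL
  cy7 -> i11/i12 (mulh;or) 2-wide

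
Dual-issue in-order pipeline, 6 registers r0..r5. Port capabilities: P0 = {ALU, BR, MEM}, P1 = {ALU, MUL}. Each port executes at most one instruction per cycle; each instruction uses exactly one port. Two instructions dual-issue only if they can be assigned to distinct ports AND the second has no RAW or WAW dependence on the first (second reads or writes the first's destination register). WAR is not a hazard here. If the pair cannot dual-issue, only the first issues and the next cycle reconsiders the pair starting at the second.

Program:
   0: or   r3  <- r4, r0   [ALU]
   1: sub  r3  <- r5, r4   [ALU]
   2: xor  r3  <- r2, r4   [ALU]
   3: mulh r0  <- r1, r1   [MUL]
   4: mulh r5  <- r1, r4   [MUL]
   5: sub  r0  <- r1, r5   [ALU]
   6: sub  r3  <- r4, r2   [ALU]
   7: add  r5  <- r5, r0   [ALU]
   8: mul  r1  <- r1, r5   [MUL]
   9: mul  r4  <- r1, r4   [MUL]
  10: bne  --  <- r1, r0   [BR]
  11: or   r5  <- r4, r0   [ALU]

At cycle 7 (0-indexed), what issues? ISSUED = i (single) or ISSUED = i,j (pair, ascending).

c0: i0 or  WAW r3
c1: i1 sub  WAW r3
c2: i2,i3 xor;mulh  pair
c3: i4 mulh  RAW r5
c4: i5,i6 sub;sub  pair
c5: i7 add  RAW r5
c6: i8 mul  no-port MUL/MUL
c7: i9,i10 mul;bne  pair
c8: i11 or  tail

ISSUED = 9,10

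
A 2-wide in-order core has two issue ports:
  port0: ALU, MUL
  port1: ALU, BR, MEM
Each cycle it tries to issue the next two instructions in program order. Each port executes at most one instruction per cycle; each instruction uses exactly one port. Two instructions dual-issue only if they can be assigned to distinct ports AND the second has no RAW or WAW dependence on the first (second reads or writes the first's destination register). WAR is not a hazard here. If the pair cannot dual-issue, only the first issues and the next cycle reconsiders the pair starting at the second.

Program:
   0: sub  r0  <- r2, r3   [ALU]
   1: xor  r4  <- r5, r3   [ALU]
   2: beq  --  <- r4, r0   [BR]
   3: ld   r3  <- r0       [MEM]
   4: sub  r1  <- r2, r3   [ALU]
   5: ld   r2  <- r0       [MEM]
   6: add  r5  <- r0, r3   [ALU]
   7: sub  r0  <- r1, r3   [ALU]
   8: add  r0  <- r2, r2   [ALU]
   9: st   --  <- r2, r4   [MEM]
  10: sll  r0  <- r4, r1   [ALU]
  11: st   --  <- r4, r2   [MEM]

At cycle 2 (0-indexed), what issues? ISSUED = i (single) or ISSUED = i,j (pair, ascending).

ISSUED = 3

t=0 i0,i1:sub xor ; 2-wide
t=1 i2:beq ; no-port BR/MEM
t=2 i3:ld ; RAW r3
t=3 i4,i5:sub ld ; 2-wide
t=4 i6,i7:add sub ; 2-wide
t=5 i8,i9:add st ; 2-wide
t=6 i10,i11:sll st ; 2-wide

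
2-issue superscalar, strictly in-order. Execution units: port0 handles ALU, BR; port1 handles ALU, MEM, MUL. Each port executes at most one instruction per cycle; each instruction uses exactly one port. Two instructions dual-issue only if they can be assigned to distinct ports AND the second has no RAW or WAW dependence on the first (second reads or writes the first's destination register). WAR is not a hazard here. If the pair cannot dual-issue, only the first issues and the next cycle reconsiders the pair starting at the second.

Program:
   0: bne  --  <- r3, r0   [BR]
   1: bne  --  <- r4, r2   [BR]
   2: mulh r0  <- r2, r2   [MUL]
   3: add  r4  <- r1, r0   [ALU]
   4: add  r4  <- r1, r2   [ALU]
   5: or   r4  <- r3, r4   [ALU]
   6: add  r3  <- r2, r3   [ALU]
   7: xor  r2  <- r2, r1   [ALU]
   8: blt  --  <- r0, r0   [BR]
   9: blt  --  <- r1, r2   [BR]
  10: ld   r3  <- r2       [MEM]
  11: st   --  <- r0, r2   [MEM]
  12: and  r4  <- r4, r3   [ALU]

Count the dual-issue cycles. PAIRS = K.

t=0 i0:bne.BR ; no-port BR/BR
t=1 i1/i2:bne.BR+mulh.MUL ; dual
t=2 i3:add.ALU ; WAW r4
t=3 i4:add.ALU ; RAW+WAW r4
t=4 i5/i6:or.ALU+add.ALU ; dual
t=5 i7/i8:xor.ALU+blt.BR ; dual
t=6 i9/i10:blt.BR+ld.MEM ; dual
t=7 i11/i12:st.MEM+and.ALU ; dual

PAIRS = 5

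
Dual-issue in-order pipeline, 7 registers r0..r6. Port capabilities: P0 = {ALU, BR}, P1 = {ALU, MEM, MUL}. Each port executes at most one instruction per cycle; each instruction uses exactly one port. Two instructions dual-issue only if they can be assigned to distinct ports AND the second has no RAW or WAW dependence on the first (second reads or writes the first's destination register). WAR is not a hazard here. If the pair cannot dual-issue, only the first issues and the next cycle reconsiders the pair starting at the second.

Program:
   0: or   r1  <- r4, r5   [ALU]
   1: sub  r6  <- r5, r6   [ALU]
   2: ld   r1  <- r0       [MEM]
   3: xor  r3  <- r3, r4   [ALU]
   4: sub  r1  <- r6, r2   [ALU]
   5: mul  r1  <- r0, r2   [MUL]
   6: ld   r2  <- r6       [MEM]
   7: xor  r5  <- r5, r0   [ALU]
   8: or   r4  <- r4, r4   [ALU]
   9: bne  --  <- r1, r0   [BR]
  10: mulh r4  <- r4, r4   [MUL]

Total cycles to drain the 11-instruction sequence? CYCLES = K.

CYCLES = 7

c0: i0/i1 or.ALU;sub.ALU  2-wide
c1: i2/i3 ld.MEM;xor.ALU  2-wide
c2: i4 sub.ALU  WAW r1
c3: i5 mul.MUL  no-port MUL/MEM
c4: i6/i7 ld.MEM;xor.ALU  2-wide
c5: i8/i9 or.ALU;bne.BR  2-wide
c6: i10 mulh.MUL  tail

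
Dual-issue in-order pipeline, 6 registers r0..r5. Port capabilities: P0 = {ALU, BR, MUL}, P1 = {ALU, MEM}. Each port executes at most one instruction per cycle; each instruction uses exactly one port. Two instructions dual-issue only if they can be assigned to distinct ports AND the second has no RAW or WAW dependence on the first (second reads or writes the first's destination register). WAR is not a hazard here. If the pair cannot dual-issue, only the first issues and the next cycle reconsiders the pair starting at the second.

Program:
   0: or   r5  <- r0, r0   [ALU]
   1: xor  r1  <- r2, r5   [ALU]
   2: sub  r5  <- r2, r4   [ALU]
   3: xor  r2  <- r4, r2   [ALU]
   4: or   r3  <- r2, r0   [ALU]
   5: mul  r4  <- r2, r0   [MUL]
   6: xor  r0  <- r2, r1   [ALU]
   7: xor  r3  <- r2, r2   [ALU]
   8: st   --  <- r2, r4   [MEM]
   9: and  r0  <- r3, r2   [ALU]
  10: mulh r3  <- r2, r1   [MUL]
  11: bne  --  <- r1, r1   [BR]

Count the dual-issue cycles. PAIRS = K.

0. or @i0  | RAW r5
1. xor/sub @i1&i2  | dual
2. xor @i3  | RAW r2
3. or/mul @i4&i5  | dual
4. xor/xor @i6&i7  | dual
5. st/and @i8&i9  | dual
6. mulh @i10  | no-port MUL/BR
7. bne @i11  | tail

PAIRS = 4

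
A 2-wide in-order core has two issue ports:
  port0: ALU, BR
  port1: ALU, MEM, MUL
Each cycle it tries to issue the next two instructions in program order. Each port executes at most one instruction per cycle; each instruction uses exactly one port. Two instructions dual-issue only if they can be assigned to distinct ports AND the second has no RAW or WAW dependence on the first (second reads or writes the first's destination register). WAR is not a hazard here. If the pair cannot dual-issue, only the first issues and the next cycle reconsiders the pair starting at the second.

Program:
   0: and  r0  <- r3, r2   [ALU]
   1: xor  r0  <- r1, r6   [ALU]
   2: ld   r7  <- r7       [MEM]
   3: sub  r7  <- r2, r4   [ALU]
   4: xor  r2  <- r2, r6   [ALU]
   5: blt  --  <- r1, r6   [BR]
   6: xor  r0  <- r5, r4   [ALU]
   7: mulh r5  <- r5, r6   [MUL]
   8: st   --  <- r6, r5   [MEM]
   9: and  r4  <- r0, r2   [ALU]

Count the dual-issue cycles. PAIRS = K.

PAIRS = 4

#0 head=0: and.ALU i0 WAW r0
#1 head=1: xor.ALU/ld.MEM i1/i2 2-wide
#2 head=3: sub.ALU/xor.ALU i3/i4 2-wide
#3 head=5: blt.BR/xor.ALU i5/i6 2-wide
#4 head=7: mulh.MUL i7 no-port MUL/MEM
#5 head=8: st.MEM/and.ALU i8/i9 2-wide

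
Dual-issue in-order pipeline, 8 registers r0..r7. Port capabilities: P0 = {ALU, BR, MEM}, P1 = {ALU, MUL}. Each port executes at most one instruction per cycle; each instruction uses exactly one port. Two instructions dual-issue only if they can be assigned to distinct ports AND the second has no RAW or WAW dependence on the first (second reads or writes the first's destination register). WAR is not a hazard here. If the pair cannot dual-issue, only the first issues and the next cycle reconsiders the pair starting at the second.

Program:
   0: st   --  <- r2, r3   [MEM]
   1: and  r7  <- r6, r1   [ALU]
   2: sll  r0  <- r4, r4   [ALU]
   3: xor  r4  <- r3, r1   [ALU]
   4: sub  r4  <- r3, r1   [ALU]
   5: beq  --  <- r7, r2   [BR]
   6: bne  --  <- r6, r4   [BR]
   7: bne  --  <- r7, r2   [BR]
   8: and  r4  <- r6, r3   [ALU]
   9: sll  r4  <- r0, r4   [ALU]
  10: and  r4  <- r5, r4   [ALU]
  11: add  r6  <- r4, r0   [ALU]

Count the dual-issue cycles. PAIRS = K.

PAIRS = 4

0. st and @i0+i1  | 2-wide
1. sll xor @i2+i3  | 2-wide
2. sub beq @i4+i5  | 2-wide
3. bne @i6  | no-port BR/BR
4. bne and @i7+i8  | 2-wide
5. sll @i9  | RAW+WAW r4
6. and @i10  | RAW r4
7. add @i11  | tail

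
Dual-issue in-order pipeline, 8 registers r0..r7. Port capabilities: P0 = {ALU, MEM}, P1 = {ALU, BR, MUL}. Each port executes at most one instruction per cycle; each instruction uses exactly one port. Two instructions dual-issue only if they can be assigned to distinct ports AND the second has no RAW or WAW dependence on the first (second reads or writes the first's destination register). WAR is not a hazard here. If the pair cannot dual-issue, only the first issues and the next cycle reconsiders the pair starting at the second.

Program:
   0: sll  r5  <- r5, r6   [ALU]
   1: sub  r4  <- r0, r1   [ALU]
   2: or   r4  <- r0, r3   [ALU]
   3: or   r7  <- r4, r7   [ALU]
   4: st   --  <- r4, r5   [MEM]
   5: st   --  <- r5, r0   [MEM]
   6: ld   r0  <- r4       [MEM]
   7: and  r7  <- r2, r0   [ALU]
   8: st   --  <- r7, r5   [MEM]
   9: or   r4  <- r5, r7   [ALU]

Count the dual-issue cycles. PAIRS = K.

PAIRS = 3

#0 head=0: sll.ALU sub.ALU i0+i1 pair
#1 head=2: or.ALU i2 RAW r4
#2 head=3: or.ALU st.MEM i3+i4 pair
#3 head=5: st.MEM i5 no-port MEM/MEM
#4 head=6: ld.MEM i6 RAW r0
#5 head=7: and.ALU i7 RAW r7
#6 head=8: st.MEM or.ALU i8+i9 pair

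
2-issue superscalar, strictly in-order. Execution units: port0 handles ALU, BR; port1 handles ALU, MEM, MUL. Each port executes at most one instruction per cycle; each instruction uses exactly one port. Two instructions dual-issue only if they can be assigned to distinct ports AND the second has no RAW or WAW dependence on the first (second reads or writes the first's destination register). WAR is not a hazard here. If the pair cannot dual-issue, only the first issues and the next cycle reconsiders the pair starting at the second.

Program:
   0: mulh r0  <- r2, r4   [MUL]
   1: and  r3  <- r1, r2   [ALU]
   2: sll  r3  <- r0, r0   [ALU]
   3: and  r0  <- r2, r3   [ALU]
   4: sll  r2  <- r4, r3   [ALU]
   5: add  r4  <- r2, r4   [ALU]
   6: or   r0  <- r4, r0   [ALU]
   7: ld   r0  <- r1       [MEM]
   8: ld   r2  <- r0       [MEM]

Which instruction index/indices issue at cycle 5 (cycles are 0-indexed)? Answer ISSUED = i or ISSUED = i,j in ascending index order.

t=0 i0+i1:mulh+and ; pair
t=1 i2:sll ; RAW r3
t=2 i3+i4:and+sll ; pair
t=3 i5:add ; RAW r4
t=4 i6:or ; WAW r0
t=5 i7:ld ; no-port MEM/MEM
t=6 i8:ld ; tail

ISSUED = 7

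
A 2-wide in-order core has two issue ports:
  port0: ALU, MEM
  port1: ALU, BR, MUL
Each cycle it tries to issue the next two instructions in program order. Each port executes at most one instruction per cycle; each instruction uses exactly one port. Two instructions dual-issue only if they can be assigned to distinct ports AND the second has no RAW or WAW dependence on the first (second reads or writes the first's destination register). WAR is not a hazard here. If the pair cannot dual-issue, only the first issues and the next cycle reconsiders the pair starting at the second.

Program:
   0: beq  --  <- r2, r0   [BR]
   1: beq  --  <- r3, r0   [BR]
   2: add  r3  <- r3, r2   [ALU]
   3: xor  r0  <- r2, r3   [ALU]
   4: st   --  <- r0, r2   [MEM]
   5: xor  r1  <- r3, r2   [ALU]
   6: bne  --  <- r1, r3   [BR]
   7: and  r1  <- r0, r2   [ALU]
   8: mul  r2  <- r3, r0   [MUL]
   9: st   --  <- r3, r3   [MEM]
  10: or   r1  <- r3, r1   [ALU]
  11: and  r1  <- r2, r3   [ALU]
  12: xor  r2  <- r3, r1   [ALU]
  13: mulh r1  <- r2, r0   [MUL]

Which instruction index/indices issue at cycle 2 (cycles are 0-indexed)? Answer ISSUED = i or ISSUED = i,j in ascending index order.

[0] i0  beq.BR  -- no-port BR/BR
[1] i1+i2  beq.BR/add.ALU  -- pair
[2] i3  xor.ALU  -- RAW r0
[3] i4+i5  st.MEM/xor.ALU  -- pair
[4] i6+i7  bne.BR/and.ALU  -- pair
[5] i8+i9  mul.MUL/st.MEM  -- pair
[6] i10  or.ALU  -- WAW r1
[7] i11  and.ALU  -- RAW r1
[8] i12  xor.ALU  -- RAW r2
[9] i13  mulh.MUL  -- tail

ISSUED = 3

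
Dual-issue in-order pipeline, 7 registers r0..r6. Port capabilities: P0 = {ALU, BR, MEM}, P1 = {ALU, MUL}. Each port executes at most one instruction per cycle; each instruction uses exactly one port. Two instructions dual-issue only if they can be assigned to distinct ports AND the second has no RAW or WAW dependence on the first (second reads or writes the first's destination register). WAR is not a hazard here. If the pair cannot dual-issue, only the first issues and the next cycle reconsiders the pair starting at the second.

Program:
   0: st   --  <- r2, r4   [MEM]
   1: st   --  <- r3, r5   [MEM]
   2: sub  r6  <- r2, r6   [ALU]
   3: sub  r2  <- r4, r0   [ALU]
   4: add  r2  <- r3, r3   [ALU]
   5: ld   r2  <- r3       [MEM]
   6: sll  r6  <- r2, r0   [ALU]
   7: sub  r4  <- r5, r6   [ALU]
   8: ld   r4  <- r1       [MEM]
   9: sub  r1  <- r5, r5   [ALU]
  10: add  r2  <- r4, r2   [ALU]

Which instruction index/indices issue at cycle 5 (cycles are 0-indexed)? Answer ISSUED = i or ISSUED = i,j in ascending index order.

ISSUED = 6

  cy0 -> i0 (st) no-port MEM/MEM
  cy1 -> i1/i2 (st+sub) dual
  cy2 -> i3 (sub) WAW r2
  cy3 -> i4 (add) WAW r2
  cy4 -> i5 (ld) RAW r2
  cy5 -> i6 (sll) RAW r6
  cy6 -> i7 (sub) WAW r4
  cy7 -> i8/i9 (ld+sub) dual
  cy8 -> i10 (add) tail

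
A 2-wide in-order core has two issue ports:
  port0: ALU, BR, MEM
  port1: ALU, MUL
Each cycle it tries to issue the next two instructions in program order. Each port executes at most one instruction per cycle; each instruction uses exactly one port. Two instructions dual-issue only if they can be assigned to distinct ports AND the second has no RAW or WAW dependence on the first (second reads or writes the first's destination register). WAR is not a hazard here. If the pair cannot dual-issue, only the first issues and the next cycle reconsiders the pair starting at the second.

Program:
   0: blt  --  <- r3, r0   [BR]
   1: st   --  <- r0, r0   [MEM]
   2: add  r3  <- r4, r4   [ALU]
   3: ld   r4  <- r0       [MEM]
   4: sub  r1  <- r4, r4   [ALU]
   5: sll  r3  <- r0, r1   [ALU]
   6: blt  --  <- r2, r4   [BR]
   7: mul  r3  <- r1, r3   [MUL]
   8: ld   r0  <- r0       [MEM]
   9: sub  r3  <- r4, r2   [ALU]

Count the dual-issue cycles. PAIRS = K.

0. blt @i0  | no-port BR/MEM
1. st;add @i1&i2  | 2-wide
2. ld @i3  | RAW r4
3. sub @i4  | RAW r1
4. sll;blt @i5&i6  | 2-wide
5. mul;ld @i7&i8  | 2-wide
6. sub @i9  | tail

PAIRS = 3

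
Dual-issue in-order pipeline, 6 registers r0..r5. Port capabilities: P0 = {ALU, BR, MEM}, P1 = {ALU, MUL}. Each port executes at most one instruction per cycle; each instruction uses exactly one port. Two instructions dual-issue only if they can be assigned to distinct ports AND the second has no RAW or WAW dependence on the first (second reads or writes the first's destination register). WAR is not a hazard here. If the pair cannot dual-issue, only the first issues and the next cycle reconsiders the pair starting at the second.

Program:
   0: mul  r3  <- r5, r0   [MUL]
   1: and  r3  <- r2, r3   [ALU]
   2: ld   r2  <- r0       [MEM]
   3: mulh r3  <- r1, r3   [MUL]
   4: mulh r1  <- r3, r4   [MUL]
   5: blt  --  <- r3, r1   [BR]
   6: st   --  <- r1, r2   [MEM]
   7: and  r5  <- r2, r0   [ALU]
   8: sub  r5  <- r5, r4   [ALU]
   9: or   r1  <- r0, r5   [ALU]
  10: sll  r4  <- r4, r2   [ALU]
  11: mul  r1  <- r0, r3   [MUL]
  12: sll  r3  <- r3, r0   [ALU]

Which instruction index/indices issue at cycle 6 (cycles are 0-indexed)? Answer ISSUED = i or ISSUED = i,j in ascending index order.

[0] i0  mul.MUL  -- RAW+WAW r3
[1] i1,i2  and.ALU+ld.MEM  -- pair
[2] i3  mulh.MUL  -- no-port MUL/MUL
[3] i4  mulh.MUL  -- RAW r1
[4] i5  blt.BR  -- no-port BR/MEM
[5] i6,i7  st.MEM+and.ALU  -- pair
[6] i8  sub.ALU  -- RAW r5
[7] i9,i10  or.ALU+sll.ALU  -- pair
[8] i11,i12  mul.MUL+sll.ALU  -- pair

ISSUED = 8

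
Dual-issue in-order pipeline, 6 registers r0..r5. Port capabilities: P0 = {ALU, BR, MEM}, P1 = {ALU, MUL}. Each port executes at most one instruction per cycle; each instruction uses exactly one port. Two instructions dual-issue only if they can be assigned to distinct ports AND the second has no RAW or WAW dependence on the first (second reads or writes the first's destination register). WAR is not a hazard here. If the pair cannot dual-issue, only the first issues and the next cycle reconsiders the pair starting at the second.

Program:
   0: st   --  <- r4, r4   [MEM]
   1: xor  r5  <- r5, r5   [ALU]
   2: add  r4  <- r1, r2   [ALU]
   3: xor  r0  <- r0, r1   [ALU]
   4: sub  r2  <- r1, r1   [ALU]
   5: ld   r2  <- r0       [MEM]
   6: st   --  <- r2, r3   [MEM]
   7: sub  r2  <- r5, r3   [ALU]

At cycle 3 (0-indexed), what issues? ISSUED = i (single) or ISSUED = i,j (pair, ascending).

c0: i0&i1 st.MEM xor.ALU  dual
c1: i2&i3 add.ALU xor.ALU  dual
c2: i4 sub.ALU  WAW r2
c3: i5 ld.MEM  no-port MEM/MEM
c4: i6&i7 st.MEM sub.ALU  dual

ISSUED = 5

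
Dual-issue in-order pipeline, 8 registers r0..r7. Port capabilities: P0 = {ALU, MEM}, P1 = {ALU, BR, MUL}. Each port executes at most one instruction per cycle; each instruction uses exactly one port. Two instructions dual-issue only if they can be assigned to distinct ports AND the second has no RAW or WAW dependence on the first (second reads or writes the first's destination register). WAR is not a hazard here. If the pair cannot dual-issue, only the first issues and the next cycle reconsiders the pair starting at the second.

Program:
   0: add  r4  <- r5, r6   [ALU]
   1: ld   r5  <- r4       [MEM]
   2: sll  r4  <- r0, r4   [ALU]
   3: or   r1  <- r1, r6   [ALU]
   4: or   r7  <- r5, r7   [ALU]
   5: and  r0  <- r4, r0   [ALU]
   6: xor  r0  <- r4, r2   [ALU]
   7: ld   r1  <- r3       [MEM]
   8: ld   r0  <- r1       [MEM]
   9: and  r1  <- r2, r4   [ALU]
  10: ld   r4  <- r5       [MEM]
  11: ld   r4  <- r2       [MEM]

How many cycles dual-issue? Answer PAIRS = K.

PAIRS = 4

#0 head=0: add i0 RAW r4
#1 head=1: ld sll i1/i2 2-wide
#2 head=3: or or i3/i4 2-wide
#3 head=5: and i5 WAW r0
#4 head=6: xor ld i6/i7 2-wide
#5 head=8: ld and i8/i9 2-wide
#6 head=10: ld i10 no-port MEM/MEM
#7 head=11: ld i11 tail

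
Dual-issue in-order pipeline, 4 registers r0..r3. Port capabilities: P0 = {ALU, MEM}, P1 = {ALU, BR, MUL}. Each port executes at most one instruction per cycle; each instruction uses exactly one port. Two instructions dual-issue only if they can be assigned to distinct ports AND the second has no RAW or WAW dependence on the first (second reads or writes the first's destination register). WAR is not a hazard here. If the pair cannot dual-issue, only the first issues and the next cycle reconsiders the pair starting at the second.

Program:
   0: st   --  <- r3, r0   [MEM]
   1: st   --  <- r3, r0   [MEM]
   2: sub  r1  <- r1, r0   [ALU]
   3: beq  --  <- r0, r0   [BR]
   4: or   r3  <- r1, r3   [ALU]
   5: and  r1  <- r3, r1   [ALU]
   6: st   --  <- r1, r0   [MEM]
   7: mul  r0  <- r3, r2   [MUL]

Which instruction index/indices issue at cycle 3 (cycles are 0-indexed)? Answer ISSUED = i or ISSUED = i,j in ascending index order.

t=0 i0:st ; no-port MEM/MEM
t=1 i1&i2:st/sub ; pair
t=2 i3&i4:beq/or ; pair
t=3 i5:and ; RAW r1
t=4 i6&i7:st/mul ; pair

ISSUED = 5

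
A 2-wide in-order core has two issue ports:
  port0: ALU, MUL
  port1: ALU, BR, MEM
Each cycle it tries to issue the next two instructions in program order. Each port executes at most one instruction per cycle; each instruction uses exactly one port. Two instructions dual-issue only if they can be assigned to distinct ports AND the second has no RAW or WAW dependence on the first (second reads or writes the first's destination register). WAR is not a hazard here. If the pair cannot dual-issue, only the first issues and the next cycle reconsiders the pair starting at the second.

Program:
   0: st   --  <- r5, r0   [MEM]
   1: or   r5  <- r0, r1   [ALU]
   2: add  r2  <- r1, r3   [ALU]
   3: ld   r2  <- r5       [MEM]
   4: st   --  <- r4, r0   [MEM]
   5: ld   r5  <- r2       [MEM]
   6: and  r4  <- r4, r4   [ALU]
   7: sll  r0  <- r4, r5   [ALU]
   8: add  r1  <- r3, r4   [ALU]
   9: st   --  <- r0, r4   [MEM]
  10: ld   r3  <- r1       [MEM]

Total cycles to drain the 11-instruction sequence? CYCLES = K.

  cy0 -> i0&i1 (st/or) dual
  cy1 -> i2 (add) WAW r2
  cy2 -> i3 (ld) no-port MEM/MEM
  cy3 -> i4 (st) no-port MEM/MEM
  cy4 -> i5&i6 (ld/and) dual
  cy5 -> i7&i8 (sll/add) dual
  cy6 -> i9 (st) no-port MEM/MEM
  cy7 -> i10 (ld) tail

CYCLES = 8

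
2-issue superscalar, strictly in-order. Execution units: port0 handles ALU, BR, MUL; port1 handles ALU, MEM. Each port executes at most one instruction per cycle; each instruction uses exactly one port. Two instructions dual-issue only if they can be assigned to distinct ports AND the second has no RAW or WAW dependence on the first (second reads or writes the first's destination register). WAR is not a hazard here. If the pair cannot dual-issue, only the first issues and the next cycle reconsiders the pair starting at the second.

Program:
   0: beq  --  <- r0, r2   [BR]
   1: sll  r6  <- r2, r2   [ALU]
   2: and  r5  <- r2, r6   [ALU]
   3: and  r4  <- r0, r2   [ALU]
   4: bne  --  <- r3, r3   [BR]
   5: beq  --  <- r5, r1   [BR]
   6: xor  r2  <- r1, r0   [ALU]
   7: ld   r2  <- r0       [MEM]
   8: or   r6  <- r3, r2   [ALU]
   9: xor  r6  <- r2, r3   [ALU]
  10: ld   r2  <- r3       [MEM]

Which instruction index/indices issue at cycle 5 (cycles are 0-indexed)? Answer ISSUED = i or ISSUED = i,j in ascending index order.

ISSUED = 8

c0: i0&i1 beq.BR sll.ALU  2-wide
c1: i2&i3 and.ALU and.ALU  2-wide
c2: i4 bne.BR  no-port BR/BR
c3: i5&i6 beq.BR xor.ALU  2-wide
c4: i7 ld.MEM  RAW r2
c5: i8 or.ALU  WAW r6
c6: i9&i10 xor.ALU ld.MEM  2-wide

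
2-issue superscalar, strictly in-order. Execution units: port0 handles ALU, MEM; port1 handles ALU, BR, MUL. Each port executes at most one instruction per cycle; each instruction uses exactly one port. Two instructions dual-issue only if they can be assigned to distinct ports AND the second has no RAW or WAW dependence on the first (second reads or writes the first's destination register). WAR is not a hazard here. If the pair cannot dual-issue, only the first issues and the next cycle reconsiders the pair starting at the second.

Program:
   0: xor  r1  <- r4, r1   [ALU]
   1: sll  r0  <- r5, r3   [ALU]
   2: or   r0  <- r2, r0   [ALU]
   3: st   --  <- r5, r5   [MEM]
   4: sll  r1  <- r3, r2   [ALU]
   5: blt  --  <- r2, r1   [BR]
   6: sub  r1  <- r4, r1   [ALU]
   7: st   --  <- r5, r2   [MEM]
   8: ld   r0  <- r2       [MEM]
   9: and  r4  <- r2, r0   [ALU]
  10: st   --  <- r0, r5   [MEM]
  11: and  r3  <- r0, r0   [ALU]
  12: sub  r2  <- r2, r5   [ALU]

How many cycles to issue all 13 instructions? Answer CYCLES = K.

CYCLES = 8

#0 head=0: xor.ALU sll.ALU i0,i1 2-wide
#1 head=2: or.ALU st.MEM i2,i3 2-wide
#2 head=4: sll.ALU i4 RAW r1
#3 head=5: blt.BR sub.ALU i5,i6 2-wide
#4 head=7: st.MEM i7 no-port MEM/MEM
#5 head=8: ld.MEM i8 RAW r0
#6 head=9: and.ALU st.MEM i9,i10 2-wide
#7 head=11: and.ALU sub.ALU i11,i12 2-wide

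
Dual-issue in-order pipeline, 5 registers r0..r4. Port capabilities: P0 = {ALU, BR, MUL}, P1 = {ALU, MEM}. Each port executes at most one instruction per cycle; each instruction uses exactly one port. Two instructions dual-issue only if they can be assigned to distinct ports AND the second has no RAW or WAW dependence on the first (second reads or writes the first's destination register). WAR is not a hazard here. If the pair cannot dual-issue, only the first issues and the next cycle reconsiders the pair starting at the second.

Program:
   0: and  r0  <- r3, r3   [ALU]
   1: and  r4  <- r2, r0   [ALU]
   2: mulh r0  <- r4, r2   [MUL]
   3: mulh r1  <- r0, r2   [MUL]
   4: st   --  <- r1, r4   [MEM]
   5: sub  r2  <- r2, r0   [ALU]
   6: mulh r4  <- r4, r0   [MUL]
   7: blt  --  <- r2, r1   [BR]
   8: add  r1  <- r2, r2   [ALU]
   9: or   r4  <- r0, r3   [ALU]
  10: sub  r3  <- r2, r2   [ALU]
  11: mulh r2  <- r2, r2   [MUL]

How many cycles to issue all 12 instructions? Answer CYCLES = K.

#0 head=0: and.ALU i0 RAW r0
#1 head=1: and.ALU i1 RAW r4
#2 head=2: mulh.MUL i2 no-port MUL/MUL
#3 head=3: mulh.MUL i3 RAW r1
#4 head=4: st.MEM+sub.ALU i4/i5 pair
#5 head=6: mulh.MUL i6 no-port MUL/BR
#6 head=7: blt.BR+add.ALU i7/i8 pair
#7 head=9: or.ALU+sub.ALU i9/i10 pair
#8 head=11: mulh.MUL i11 tail

CYCLES = 9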